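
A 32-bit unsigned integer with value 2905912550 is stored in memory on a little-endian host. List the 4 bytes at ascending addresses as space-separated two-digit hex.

2905912550 in hexadecimal, padded to 32 bits, is 0xAD34B4E6.
Split into bytes (most-significant first): AD 34 B4 E6.
Little-endian: lowest address holds the least-significant byte.
So at ascending addresses the bytes are E6 B4 34 AD.

E6 B4 34 AD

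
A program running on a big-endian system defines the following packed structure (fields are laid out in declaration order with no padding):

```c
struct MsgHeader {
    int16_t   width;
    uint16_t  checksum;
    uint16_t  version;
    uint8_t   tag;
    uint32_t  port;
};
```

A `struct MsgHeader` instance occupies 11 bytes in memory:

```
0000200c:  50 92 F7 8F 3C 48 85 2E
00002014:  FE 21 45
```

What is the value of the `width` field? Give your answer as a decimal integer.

`width` is the first field, at byte offset 0, occupying 2 bytes.
Bytes at offsets 0..1: 50 92.
Big-endian stores the most-significant byte at the lowest address.
The bytes are already most-significant first: 0x5092.
0x5092 = 20626.

20626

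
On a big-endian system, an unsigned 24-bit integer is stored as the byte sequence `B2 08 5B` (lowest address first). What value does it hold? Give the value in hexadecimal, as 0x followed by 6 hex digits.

Big-endian stores the most-significant byte at the lowest address.
The bytes are already most-significant first: 0xB2085B.

0xB2085B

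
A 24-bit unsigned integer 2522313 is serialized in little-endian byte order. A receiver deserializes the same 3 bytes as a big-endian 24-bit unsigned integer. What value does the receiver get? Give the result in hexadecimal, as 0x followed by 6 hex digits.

2522313 in 24-bit hexadecimal is 0x267CC9.
Stored little-endian, the bytes at ascending addresses are C9 7C 26.
Read back as big-endian, the last byte is least significant, giving 0xC97C26.

0xC97C26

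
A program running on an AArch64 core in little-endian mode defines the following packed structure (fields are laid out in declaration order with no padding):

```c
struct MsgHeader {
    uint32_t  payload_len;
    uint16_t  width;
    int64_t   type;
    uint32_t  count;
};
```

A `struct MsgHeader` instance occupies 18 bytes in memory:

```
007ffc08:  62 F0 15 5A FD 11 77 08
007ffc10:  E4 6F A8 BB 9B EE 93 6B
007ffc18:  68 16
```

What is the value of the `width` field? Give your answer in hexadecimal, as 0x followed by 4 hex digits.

0x11FD

`width` follows `payload_len` (4 bytes), so it starts at byte offset 4 and occupies 2 bytes.
Bytes at offsets 4..5: FD 11.
Little-endian: lowest address holds the least-significant byte.
Reassemble most-significant byte first: 11 FD → 0x11FD.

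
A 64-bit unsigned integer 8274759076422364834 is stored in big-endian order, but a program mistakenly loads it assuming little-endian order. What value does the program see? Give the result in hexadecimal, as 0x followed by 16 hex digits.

8274759076422364834 in 64-bit hexadecimal is 0x72D5D989D8182EA2.
Stored big-endian, the bytes at ascending addresses are 72 D5 D9 89 D8 18 2E A2.
Read back as little-endian, the first byte is least significant, giving 0xA22E18D889D9D572.

0xA22E18D889D9D572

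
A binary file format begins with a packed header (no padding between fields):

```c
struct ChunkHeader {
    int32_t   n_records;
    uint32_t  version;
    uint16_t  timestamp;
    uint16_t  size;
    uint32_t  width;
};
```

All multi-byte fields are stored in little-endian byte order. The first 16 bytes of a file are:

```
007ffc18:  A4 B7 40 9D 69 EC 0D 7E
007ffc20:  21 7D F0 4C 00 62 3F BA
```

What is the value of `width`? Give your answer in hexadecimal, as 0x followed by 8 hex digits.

`width` follows `n_records` (4 B), `version` (4 B), `timestamp` (2 B), `size` (2 B), so it starts at offset 4 + 4 + 2 + 2 = 12 and occupies 4 bytes.
Bytes at offsets 12..15: 00 62 3F BA.
In little-endian order the low byte comes first in memory.
Reassemble most-significant byte first: BA 3F 62 00 → 0xBA3F6200.

0xBA3F6200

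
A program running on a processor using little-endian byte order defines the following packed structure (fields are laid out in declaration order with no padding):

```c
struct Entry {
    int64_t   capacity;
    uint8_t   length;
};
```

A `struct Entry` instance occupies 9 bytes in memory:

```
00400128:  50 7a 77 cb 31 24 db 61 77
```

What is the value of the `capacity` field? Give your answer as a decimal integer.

7051269437864245840

`capacity` is the first field, at byte offset 0, occupying 8 bytes.
Bytes at offsets 0..7: 50 7A 77 CB 31 24 DB 61.
In little-endian order the low byte comes first in memory.
Reassemble most-significant byte first: 61 DB 24 31 CB 77 7A 50 → 0x61DB2431CB777A50.
0x61DB2431CB777A50 = 7051269437864245840.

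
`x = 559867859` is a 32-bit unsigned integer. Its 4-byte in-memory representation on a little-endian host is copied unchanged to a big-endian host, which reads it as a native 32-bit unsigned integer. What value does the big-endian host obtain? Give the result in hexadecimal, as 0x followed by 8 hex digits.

559867859 in 32-bit hexadecimal is 0x215EE7D3.
Stored little-endian, the bytes at ascending addresses are D3 E7 5E 21.
Read back as big-endian, the last byte is least significant, giving 0xD3E75E21.

0xD3E75E21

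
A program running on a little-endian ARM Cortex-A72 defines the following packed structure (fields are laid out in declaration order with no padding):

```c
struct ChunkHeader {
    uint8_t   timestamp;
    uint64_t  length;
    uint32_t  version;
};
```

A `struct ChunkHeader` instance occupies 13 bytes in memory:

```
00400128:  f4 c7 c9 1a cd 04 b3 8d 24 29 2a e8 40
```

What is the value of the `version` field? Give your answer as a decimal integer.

1088956969

`version` follows `timestamp` (1 B), `length` (8 B), so it starts at offset 1 + 8 = 9 and occupies 4 bytes.
Bytes at offsets 9..12: 29 2A E8 40.
Little-endian stores the least-significant byte at the lowest address.
Reassemble most-significant byte first: 40 E8 2A 29 → 0x40E82A29.
0x40E82A29 = 1088956969.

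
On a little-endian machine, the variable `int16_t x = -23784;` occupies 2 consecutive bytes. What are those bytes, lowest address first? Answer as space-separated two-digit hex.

18 A3

Two's complement of -23784 in 16 bits: 23784 = 0x5CE8; invert → 0xA317; add 1 → 0xA318.
Split into bytes (most-significant first): A3 18.
In little-endian order the low byte comes first in memory.
So at ascending addresses the bytes are 18 A3.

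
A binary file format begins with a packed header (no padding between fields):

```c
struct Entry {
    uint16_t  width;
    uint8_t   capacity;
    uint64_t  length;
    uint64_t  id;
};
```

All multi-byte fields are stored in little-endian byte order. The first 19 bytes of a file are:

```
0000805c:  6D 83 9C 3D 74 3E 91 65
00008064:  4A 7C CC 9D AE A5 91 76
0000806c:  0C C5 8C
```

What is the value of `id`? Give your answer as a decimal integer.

10143527439111138973

`id` follows `width` (2 B), `capacity` (1 B), `length` (8 B), so it starts at offset 2 + 1 + 8 = 11 and occupies 8 bytes.
Bytes at offsets 11..18: 9D AE A5 91 76 0C C5 8C.
Little-endian stores the least-significant byte at the lowest address.
Reassemble most-significant byte first: 8C C5 0C 76 91 A5 AE 9D → 0x8CC50C7691A5AE9D.
0x8CC50C7691A5AE9D = 10143527439111138973.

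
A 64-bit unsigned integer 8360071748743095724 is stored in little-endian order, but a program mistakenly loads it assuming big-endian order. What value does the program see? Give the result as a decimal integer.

12422506950006146164

8360071748743095724 in 64-bit hexadecimal is 0x7404F0F6409C65AC.
Stored little-endian, the bytes at ascending addresses are AC 65 9C 40 F6 F0 04 74.
Read back as big-endian, the last byte is least significant, giving 0xAC659C40F6F00474.
0xAC659C40F6F00474 = 12422506950006146164.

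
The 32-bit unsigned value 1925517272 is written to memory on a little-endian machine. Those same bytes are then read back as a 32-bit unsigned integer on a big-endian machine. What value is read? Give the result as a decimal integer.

1925517272 in 32-bit hexadecimal is 0x72C50FD8.
Stored little-endian, the bytes at ascending addresses are D8 0F C5 72.
Read back as big-endian, the last byte is least significant, giving 0xD80FC572.
0xD80FC572 = 3624912242.

3624912242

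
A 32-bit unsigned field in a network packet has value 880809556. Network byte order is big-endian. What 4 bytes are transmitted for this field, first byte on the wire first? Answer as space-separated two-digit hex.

34 80 16 54

880809556 in hexadecimal, padded to 32 bits, is 0x34801654.
Split into bytes (most-significant first): 34 80 16 54.
Big-endian: lowest address holds the most-significant byte.
So the memory order matches the most-significant-first order: 34 80 16 54.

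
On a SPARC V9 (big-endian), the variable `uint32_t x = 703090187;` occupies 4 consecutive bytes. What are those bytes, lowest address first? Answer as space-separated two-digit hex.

29 E8 4E 0B

703090187 in hexadecimal, padded to 32 bits, is 0x29E84E0B.
Split into bytes (most-significant first): 29 E8 4E 0B.
Big-endian stores the most-significant byte at the lowest address.
So the memory order matches the most-significant-first order: 29 E8 4E 0B.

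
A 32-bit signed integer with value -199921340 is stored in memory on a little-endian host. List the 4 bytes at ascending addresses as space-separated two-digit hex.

Two's complement of -199921340 in 32 bits: 199921340 = 0x0BEA8EBC; invert → 0xF4157143; add 1 → 0xF4157144.
Split into bytes (most-significant first): F4 15 71 44.
In little-endian order the low byte comes first in memory.
So at ascending addresses the bytes are 44 71 15 F4.

44 71 15 F4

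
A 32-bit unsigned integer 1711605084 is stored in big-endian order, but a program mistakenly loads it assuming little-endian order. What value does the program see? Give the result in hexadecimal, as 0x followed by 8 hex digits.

0x5C050566

1711605084 in 32-bit hexadecimal is 0x6605055C.
Stored big-endian, the bytes at ascending addresses are 66 05 05 5C.
Read back as little-endian, the first byte is least significant, giving 0x5C050566.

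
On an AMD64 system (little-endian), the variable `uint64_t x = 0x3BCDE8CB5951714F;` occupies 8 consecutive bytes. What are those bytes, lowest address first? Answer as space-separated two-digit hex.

Split into bytes (most-significant first): 3B CD E8 CB 59 51 71 4F.
In little-endian order the low byte comes first in memory.
So at ascending addresses the bytes are 4F 71 51 59 CB E8 CD 3B.

4F 71 51 59 CB E8 CD 3B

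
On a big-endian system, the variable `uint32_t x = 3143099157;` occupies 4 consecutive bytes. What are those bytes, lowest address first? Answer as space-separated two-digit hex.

BB 57 E3 15

3143099157 in hexadecimal, padded to 32 bits, is 0xBB57E315.
Split into bytes (most-significant first): BB 57 E3 15.
In big-endian order the high byte comes first in memory.
So the memory order matches the most-significant-first order: BB 57 E3 15.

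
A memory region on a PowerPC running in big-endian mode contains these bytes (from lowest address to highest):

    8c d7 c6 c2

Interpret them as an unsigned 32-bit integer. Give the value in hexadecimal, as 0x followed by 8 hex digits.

Big-endian: lowest address holds the most-significant byte.
The bytes are already most-significant first: 0x8CD7C6C2.

0x8CD7C6C2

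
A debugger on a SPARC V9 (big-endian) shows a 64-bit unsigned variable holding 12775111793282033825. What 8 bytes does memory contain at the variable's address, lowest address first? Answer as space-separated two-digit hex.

B1 4A 50 7D 94 7A A8 A1

12775111793282033825 in hexadecimal, padded to 64 bits, is 0xB14A507D947AA8A1.
Split into bytes (most-significant first): B1 4A 50 7D 94 7A A8 A1.
Big-endian stores the most-significant byte at the lowest address.
So the memory order matches the most-significant-first order: B1 4A 50 7D 94 7A A8 A1.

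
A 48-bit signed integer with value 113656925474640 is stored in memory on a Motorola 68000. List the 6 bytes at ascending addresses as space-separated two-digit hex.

67 5E D0 AB 4F 50

113656925474640 in hexadecimal, padded to 48 bits, is 0x675ED0AB4F50.
Split into bytes (most-significant first): 67 5E D0 AB 4F 50.
In big-endian order the high byte comes first in memory.
So the memory order matches the most-significant-first order: 67 5E D0 AB 4F 50.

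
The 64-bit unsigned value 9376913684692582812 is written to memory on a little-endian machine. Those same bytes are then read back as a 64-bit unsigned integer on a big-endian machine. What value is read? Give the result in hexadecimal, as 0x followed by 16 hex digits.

9376913684692582812 in 64-bit hexadecimal is 0x82217D50B199C19C.
Stored little-endian, the bytes at ascending addresses are 9C C1 99 B1 50 7D 21 82.
Read back as big-endian, the last byte is least significant, giving 0x9CC199B1507D2182.

0x9CC199B1507D2182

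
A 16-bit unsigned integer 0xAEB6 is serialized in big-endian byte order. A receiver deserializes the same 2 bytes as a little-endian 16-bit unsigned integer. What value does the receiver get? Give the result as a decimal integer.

46766

Stored big-endian, the bytes at ascending addresses are AE B6.
Read back as little-endian, the first byte is least significant, giving 0xB6AE.
0xB6AE = 46766.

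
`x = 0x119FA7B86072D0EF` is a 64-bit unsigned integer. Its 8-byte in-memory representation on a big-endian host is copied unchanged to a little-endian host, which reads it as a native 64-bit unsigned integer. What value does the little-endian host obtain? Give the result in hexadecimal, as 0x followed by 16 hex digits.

Stored big-endian, the bytes at ascending addresses are 11 9F A7 B8 60 72 D0 EF.
Read back as little-endian, the first byte is least significant, giving 0xEFD07260B8A79F11.

0xEFD07260B8A79F11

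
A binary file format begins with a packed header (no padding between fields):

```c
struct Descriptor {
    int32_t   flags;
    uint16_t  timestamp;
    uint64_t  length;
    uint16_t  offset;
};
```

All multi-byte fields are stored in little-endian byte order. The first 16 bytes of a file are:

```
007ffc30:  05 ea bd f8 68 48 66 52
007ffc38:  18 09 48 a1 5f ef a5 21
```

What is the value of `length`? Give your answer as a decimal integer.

17248682428614595174

`length` follows `flags` (4 B), `timestamp` (2 B), so it starts at offset 4 + 2 = 6 and occupies 8 bytes.
Bytes at offsets 6..13: 66 52 18 09 48 A1 5F EF.
Little-endian: lowest address holds the least-significant byte.
Reassemble most-significant byte first: EF 5F A1 48 09 18 52 66 → 0xEF5FA14809185266.
0xEF5FA14809185266 = 17248682428614595174.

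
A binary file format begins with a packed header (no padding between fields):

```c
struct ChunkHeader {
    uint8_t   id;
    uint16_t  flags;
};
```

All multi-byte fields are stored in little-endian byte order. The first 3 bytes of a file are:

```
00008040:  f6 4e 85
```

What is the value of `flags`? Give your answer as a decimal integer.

34126

`flags` follows `id` (1 byte), so it starts at byte offset 1 and occupies 2 bytes.
Bytes at offsets 1..2: 4E 85.
Little-endian stores the least-significant byte at the lowest address.
Reassemble most-significant byte first: 85 4E → 0x854E.
0x854E = 34126.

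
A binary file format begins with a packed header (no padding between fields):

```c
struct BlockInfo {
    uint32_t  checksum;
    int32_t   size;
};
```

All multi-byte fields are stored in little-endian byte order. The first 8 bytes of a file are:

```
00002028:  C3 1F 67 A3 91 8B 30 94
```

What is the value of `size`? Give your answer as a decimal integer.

`size` follows `checksum` (4 bytes), so it starts at byte offset 4 and occupies 4 bytes.
Bytes at offsets 4..7: 91 8B 30 94.
Little-endian: lowest address holds the least-significant byte.
Reassemble most-significant byte first: 94 30 8B 91 → 0x94308B91.
Top bit is set, so as a signed 32-bit value this is 0x94308B91 − 2^32 = -1808757871.

-1808757871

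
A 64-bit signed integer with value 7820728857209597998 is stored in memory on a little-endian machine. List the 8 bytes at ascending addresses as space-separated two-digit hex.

2E F0 9F AA 75 CF 88 6C

7820728857209597998 in hexadecimal, padded to 64 bits, is 0x6C88CF75AA9FF02E.
Split into bytes (most-significant first): 6C 88 CF 75 AA 9F F0 2E.
Little-endian: lowest address holds the least-significant byte.
So at ascending addresses the bytes are 2E F0 9F AA 75 CF 88 6C.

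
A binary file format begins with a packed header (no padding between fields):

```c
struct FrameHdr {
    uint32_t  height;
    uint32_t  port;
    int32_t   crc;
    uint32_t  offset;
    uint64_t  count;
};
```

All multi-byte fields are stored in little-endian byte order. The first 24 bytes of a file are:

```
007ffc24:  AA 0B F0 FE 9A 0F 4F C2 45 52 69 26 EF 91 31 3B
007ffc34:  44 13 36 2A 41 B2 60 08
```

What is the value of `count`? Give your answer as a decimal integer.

`count` follows `height` (4 B), `port` (4 B), `crc` (4 B), `offset` (4 B), so it starts at offset 4 + 4 + 4 + 4 = 16 and occupies 8 bytes.
Bytes at offsets 16..23: 44 13 36 2A 41 B2 60 08.
In little-endian order the low byte comes first in memory.
Reassemble most-significant byte first: 08 60 B2 41 2A 36 13 44 → 0x0860B2412A361344.
0x0860B2412A361344 = 603678343018451780.

603678343018451780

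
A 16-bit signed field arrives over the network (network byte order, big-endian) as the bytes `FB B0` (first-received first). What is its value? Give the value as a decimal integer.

Big-endian stores the most-significant byte at the lowest address.
The bytes are already most-significant first: 0xFBB0.
Top bit is set, so as a signed 16-bit value this is 0xFBB0 − 2^16 = -1104.

-1104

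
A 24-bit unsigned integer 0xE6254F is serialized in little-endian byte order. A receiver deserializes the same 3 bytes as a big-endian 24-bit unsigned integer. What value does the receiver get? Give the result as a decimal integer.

Stored little-endian, the bytes at ascending addresses are 4F 25 E6.
Read back as big-endian, the last byte is least significant, giving 0x4F25E6.
0x4F25E6 = 5187046.

5187046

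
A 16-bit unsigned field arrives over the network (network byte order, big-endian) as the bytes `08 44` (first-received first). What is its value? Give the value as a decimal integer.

2116

In big-endian order the high byte comes first in memory.
The bytes are already most-significant first: 0x0844.
0x0844 = 2116.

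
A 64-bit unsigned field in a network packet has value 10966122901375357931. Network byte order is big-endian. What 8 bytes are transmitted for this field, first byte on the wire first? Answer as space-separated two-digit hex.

10966122901375357931 in hexadecimal, padded to 64 bits, is 0x982F7EAD83C113EB.
Split into bytes (most-significant first): 98 2F 7E AD 83 C1 13 EB.
Big-endian stores the most-significant byte at the lowest address.
So the memory order matches the most-significant-first order: 98 2F 7E AD 83 C1 13 EB.

98 2F 7E AD 83 C1 13 EB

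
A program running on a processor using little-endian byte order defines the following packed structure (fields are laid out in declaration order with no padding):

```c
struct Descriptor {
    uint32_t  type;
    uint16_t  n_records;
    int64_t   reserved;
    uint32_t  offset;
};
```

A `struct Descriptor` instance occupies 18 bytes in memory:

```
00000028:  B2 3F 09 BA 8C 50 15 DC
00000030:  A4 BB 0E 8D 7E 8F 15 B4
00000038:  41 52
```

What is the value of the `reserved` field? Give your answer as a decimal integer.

`reserved` follows `type` (4 B), `n_records` (2 B), so it starts at offset 4 + 2 = 6 and occupies 8 bytes.
Bytes at offsets 6..13: 15 DC A4 BB 0E 8D 7E 8F.
Little-endian stores the least-significant byte at the lowest address.
Reassemble most-significant byte first: 8F 7E 8D 0E BB A4 DC 15 → 0x8F7E8D0EBBA4DC15.
Top bit is set, so as a signed 64-bit value this is 0x8F7E8D0EBBA4DC15 − 2^64 = -8106887184803111915.

-8106887184803111915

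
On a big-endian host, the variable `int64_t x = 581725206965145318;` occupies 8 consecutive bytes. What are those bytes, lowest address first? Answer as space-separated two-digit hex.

581725206965145318 in hexadecimal, padded to 64 bits, is 0x0812B3FE5E0C4EE6.
Split into bytes (most-significant first): 08 12 B3 FE 5E 0C 4E E6.
Big-endian: lowest address holds the most-significant byte.
So the memory order matches the most-significant-first order: 08 12 B3 FE 5E 0C 4E E6.

08 12 B3 FE 5E 0C 4E E6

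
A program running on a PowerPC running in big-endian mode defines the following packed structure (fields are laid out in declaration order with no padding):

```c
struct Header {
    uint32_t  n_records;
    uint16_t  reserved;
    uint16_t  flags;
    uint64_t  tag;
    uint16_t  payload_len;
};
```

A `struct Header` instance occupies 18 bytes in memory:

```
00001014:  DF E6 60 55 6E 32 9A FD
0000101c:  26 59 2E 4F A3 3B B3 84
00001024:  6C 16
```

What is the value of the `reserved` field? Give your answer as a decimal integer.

`reserved` follows `n_records` (4 bytes), so it starts at byte offset 4 and occupies 2 bytes.
Bytes at offsets 4..5: 6E 32.
In big-endian order the high byte comes first in memory.
The bytes are already most-significant first: 0x6E32.
0x6E32 = 28210.

28210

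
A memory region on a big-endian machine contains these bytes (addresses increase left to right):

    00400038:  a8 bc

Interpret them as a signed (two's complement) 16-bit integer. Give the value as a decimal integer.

Big-endian stores the most-significant byte at the lowest address.
The bytes are already most-significant first: 0xA8BC.
Top bit is set, so as a signed 16-bit value this is 0xA8BC − 2^16 = -22340.

-22340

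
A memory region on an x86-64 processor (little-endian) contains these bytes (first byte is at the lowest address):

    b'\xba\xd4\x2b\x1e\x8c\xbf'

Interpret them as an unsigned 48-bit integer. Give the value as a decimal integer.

In little-endian order the low byte comes first in memory.
Reassemble most-significant byte first: BF 8C 1E 2B D4 BA → 0xBF8C1E2BD4BA.
0xBF8C1E2BD4BA = 210608522515642.

210608522515642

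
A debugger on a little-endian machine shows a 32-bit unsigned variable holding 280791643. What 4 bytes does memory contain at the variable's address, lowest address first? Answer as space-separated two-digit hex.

280791643 in hexadecimal, padded to 32 bits, is 0x10BC8A5B.
Split into bytes (most-significant first): 10 BC 8A 5B.
Little-endian stores the least-significant byte at the lowest address.
So at ascending addresses the bytes are 5B 8A BC 10.

5B 8A BC 10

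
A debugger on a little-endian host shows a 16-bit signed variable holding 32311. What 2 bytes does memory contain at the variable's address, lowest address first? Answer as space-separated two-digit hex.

37 7E

32311 in hexadecimal, padded to 16 bits, is 0x7E37.
Split into bytes (most-significant first): 7E 37.
In little-endian order the low byte comes first in memory.
So at ascending addresses the bytes are 37 7E.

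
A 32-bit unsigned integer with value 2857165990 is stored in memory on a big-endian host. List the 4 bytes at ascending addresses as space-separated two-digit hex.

2857165990 in hexadecimal, padded to 32 bits, is 0xAA4CE4A6.
Split into bytes (most-significant first): AA 4C E4 A6.
In big-endian order the high byte comes first in memory.
So the memory order matches the most-significant-first order: AA 4C E4 A6.

AA 4C E4 A6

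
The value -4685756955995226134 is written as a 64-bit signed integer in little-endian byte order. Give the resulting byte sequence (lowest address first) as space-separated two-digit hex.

EA BF 16 EE DF D8 F8 BE

Two's complement of -4685756955995226134 in 64 bits: 4685756955995226134 = 0x4107272011E94016; invert → 0xBEF8D8DFEE16BFE9; add 1 → 0xBEF8D8DFEE16BFEA.
Split into bytes (most-significant first): BE F8 D8 DF EE 16 BF EA.
In little-endian order the low byte comes first in memory.
So at ascending addresses the bytes are EA BF 16 EE DF D8 F8 BE.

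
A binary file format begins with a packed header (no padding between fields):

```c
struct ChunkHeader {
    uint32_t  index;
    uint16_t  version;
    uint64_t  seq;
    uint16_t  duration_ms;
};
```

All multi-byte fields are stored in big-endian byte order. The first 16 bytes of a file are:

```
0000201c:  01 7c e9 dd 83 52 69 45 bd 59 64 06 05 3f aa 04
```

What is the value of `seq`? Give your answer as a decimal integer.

7585677339003323711

`seq` follows `index` (4 B), `version` (2 B), so it starts at offset 4 + 2 = 6 and occupies 8 bytes.
Bytes at offsets 6..13: 69 45 BD 59 64 06 05 3F.
Big-endian stores the most-significant byte at the lowest address.
The bytes are already most-significant first: 0x6945BD596406053F.
0x6945BD596406053F = 7585677339003323711.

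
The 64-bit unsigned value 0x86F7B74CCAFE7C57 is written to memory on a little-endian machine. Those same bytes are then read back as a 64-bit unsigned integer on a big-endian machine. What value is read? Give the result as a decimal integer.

Stored little-endian, the bytes at ascending addresses are 57 7C FE CA 4C B7 F7 86.
Read back as big-endian, the last byte is least significant, giving 0x577CFECA4CB7F786.
0x577CFECA4CB7F786 = 6304193723235825542.

6304193723235825542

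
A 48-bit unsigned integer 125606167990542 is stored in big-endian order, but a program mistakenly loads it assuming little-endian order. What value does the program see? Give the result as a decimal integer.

125606167990542 in 48-bit hexadecimal is 0x723CF706510E.
Stored big-endian, the bytes at ascending addresses are 72 3C F7 06 51 0E.
Read back as little-endian, the first byte is least significant, giving 0x0E5106F73C72.
0x0E5106F73C72 = 15741172006002.

15741172006002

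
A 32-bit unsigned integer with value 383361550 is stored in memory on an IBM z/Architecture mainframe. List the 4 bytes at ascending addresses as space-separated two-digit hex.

383361550 in hexadecimal, padded to 32 bits, is 0x16D9A20E.
Split into bytes (most-significant first): 16 D9 A2 0E.
Big-endian: lowest address holds the most-significant byte.
So the memory order matches the most-significant-first order: 16 D9 A2 0E.

16 D9 A2 0E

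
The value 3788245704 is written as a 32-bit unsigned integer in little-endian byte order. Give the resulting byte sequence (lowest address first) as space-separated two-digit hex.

3788245704 in hexadecimal, padded to 32 bits, is 0xE1CC0AC8.
Split into bytes (most-significant first): E1 CC 0A C8.
Little-endian stores the least-significant byte at the lowest address.
So at ascending addresses the bytes are C8 0A CC E1.

C8 0A CC E1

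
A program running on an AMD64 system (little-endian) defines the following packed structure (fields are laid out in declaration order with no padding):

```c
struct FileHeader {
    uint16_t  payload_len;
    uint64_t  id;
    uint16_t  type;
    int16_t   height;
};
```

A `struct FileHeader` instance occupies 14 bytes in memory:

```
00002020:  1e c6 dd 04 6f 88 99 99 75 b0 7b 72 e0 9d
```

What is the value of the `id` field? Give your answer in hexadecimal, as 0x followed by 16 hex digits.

0xB0759999886F04DD

`id` follows `payload_len` (2 bytes), so it starts at byte offset 2 and occupies 8 bytes.
Bytes at offsets 2..9: DD 04 6F 88 99 99 75 B0.
Little-endian stores the least-significant byte at the lowest address.
Reassemble most-significant byte first: B0 75 99 99 88 6F 04 DD → 0xB0759999886F04DD.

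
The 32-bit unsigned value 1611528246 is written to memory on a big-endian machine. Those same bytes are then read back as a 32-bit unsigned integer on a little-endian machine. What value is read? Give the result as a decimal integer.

922226016

1611528246 in 32-bit hexadecimal is 0x600DF836.
Stored big-endian, the bytes at ascending addresses are 60 0D F8 36.
Read back as little-endian, the first byte is least significant, giving 0x36F80D60.
0x36F80D60 = 922226016.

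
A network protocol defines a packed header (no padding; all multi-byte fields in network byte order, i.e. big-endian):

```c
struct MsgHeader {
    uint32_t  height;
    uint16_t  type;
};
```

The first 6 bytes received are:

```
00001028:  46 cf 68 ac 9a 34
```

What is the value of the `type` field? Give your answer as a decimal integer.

`type` follows `height` (4 bytes), so it starts at byte offset 4 and occupies 2 bytes.
Bytes at offsets 4..5: 9A 34.
Big-endian stores the most-significant byte at the lowest address.
The bytes are already most-significant first: 0x9A34.
0x9A34 = 39476.

39476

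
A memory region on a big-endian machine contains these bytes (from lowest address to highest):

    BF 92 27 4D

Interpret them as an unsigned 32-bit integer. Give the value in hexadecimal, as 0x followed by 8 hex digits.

0xBF92274D

In big-endian order the high byte comes first in memory.
The bytes are already most-significant first: 0xBF92274D.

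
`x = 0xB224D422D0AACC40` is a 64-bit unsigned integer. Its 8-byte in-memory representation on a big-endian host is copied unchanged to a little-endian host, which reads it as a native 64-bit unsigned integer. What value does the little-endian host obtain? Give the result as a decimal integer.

4669294724590609586

Stored big-endian, the bytes at ascending addresses are B2 24 D4 22 D0 AA CC 40.
Read back as little-endian, the first byte is least significant, giving 0x40CCAAD022D424B2.
0x40CCAAD022D424B2 = 4669294724590609586.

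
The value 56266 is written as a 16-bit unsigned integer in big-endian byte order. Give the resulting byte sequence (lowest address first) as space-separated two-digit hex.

56266 in hexadecimal, padded to 16 bits, is 0xDBCA.
Split into bytes (most-significant first): DB CA.
Big-endian: lowest address holds the most-significant byte.
So the memory order matches the most-significant-first order: DB CA.

DB CA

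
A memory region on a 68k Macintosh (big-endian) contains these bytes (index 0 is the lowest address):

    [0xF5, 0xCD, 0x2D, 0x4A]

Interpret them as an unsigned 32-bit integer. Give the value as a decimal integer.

4123864394

In big-endian order the high byte comes first in memory.
The bytes are already most-significant first: 0xF5CD2D4A.
0xF5CD2D4A = 4123864394.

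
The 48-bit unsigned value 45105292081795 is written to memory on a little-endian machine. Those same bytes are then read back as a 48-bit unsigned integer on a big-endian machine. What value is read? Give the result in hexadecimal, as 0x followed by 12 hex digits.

45105292081795 in 48-bit hexadecimal is 0x2905E4E97A83.
Stored little-endian, the bytes at ascending addresses are 83 7A E9 E4 05 29.
Read back as big-endian, the last byte is least significant, giving 0x837AE9E40529.

0x837AE9E40529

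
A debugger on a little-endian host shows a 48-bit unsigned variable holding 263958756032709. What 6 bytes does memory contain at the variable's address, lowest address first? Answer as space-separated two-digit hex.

263958756032709 in hexadecimal, padded to 48 bits, is 0xF011AFE380C5.
Split into bytes (most-significant first): F0 11 AF E3 80 C5.
In little-endian order the low byte comes first in memory.
So at ascending addresses the bytes are C5 80 E3 AF 11 F0.

C5 80 E3 AF 11 F0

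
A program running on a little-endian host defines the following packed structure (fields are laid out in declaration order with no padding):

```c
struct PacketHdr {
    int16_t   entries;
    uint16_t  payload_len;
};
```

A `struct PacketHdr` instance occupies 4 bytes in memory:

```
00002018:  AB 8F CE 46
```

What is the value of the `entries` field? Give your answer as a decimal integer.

`entries` is the first field, at byte offset 0, occupying 2 bytes.
Bytes at offsets 0..1: AB 8F.
Little-endian stores the least-significant byte at the lowest address.
Reassemble most-significant byte first: 8F AB → 0x8FAB.
Top bit is set, so as a signed 16-bit value this is 0x8FAB − 2^16 = -28757.

-28757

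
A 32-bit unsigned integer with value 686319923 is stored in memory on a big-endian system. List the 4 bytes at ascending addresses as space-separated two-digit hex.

28 E8 69 33

686319923 in hexadecimal, padded to 32 bits, is 0x28E86933.
Split into bytes (most-significant first): 28 E8 69 33.
Big-endian: lowest address holds the most-significant byte.
So the memory order matches the most-significant-first order: 28 E8 69 33.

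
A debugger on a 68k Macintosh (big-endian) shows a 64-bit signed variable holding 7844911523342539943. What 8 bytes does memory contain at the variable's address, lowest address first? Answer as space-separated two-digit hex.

7844911523342539943 in hexadecimal, padded to 64 bits, is 0x6CDEB97763335CA7.
Split into bytes (most-significant first): 6C DE B9 77 63 33 5C A7.
In big-endian order the high byte comes first in memory.
So the memory order matches the most-significant-first order: 6C DE B9 77 63 33 5C A7.

6C DE B9 77 63 33 5C A7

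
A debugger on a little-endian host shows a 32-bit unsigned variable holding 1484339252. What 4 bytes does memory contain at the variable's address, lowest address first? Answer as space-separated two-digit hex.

34 38 79 58

1484339252 in hexadecimal, padded to 32 bits, is 0x58793834.
Split into bytes (most-significant first): 58 79 38 34.
Little-endian stores the least-significant byte at the lowest address.
So at ascending addresses the bytes are 34 38 79 58.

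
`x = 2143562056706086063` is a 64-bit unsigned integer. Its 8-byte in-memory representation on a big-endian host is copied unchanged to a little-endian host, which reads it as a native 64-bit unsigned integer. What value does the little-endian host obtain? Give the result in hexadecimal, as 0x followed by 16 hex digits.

0xAFD4F85F5576BF1D

2143562056706086063 in 64-bit hexadecimal is 0x1DBF76555FF8D4AF.
Stored big-endian, the bytes at ascending addresses are 1D BF 76 55 5F F8 D4 AF.
Read back as little-endian, the first byte is least significant, giving 0xAFD4F85F5576BF1D.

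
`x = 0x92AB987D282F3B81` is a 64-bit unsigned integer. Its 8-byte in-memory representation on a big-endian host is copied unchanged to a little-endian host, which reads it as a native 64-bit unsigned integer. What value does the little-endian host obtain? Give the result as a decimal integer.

9312088505470987154

Stored big-endian, the bytes at ascending addresses are 92 AB 98 7D 28 2F 3B 81.
Read back as little-endian, the first byte is least significant, giving 0x813B2F287D98AB92.
0x813B2F287D98AB92 = 9312088505470987154.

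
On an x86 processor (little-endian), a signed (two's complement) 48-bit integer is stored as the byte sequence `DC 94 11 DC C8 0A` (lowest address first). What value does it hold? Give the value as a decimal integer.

11857801876700

Little-endian: lowest address holds the least-significant byte.
Reassemble most-significant byte first: 0A C8 DC 11 94 DC → 0x0AC8DC1194DC.
0x0AC8DC1194DC = 11857801876700.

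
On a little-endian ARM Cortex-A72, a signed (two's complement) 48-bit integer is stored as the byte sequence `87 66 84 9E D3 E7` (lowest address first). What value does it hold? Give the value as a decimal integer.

In little-endian order the low byte comes first in memory.
Reassemble most-significant byte first: E7 D3 9E 84 66 87 → 0xE7D39E846687.
Top bit is set, so as a signed 48-bit value this is 0xE7D39E846687 − 2^48 = -26578893117817.

-26578893117817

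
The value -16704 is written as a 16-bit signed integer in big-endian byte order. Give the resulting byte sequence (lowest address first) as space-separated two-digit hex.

Two's complement of -16704 in 16 bits: 16704 = 0x4140; invert → 0xBEBF; add 1 → 0xBEC0.
Split into bytes (most-significant first): BE C0.
Big-endian: lowest address holds the most-significant byte.
So the memory order matches the most-significant-first order: BE C0.

BE C0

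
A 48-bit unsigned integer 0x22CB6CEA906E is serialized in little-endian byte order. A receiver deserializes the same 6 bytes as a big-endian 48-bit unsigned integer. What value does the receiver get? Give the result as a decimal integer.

121568687344418

Stored little-endian, the bytes at ascending addresses are 6E 90 EA 6C CB 22.
Read back as big-endian, the last byte is least significant, giving 0x6E90EA6CCB22.
0x6E90EA6CCB22 = 121568687344418.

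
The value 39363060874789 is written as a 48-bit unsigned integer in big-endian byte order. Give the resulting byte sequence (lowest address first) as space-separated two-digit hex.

39363060874789 in hexadecimal, padded to 48 bits, is 0x23CCED42BE25.
Split into bytes (most-significant first): 23 CC ED 42 BE 25.
Big-endian: lowest address holds the most-significant byte.
So the memory order matches the most-significant-first order: 23 CC ED 42 BE 25.

23 CC ED 42 BE 25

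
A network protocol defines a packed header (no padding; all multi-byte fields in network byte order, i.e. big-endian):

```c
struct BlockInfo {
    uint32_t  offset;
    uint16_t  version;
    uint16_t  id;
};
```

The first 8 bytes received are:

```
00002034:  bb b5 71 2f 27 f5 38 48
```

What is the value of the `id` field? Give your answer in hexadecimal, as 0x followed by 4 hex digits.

`id` follows `offset` (4 B), `version` (2 B), so it starts at offset 4 + 2 = 6 and occupies 2 bytes.
Bytes at offsets 6..7: 38 48.
Big-endian stores the most-significant byte at the lowest address.
The bytes are already most-significant first: 0x3848.

0x3848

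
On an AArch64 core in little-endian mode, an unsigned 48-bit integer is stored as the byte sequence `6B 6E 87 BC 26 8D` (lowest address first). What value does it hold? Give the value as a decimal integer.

155197511265899

Little-endian: lowest address holds the least-significant byte.
Reassemble most-significant byte first: 8D 26 BC 87 6E 6B → 0x8D26BC876E6B.
0x8D26BC876E6B = 155197511265899.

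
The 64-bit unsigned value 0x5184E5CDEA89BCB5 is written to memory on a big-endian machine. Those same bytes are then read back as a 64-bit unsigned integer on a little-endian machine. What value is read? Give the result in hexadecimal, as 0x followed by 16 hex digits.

0xB5BC89EACDE58451

Stored big-endian, the bytes at ascending addresses are 51 84 E5 CD EA 89 BC B5.
Read back as little-endian, the first byte is least significant, giving 0xB5BC89EACDE58451.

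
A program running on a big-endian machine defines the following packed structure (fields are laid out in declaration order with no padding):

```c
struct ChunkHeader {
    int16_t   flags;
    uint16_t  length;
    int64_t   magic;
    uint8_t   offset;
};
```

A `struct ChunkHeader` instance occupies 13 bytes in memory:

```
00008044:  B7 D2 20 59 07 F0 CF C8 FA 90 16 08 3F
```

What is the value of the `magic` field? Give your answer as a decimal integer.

`magic` follows `flags` (2 B), `length` (2 B), so it starts at offset 2 + 2 = 4 and occupies 8 bytes.
Bytes at offsets 4..11: 07 F0 CF C8 FA 90 16 08.
In big-endian order the high byte comes first in memory.
The bytes are already most-significant first: 0x07F0CFC8FA901608.
0x07F0CFC8FA901608 = 572185614780208648.

572185614780208648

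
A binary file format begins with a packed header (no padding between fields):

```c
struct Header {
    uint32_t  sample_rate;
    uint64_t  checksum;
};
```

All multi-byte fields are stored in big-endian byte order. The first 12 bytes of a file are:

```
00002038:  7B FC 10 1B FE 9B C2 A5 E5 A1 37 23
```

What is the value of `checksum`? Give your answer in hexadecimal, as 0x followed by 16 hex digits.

0xFE9BC2A5E5A13723

`checksum` follows `sample_rate` (4 bytes), so it starts at byte offset 4 and occupies 8 bytes.
Bytes at offsets 4..11: FE 9B C2 A5 E5 A1 37 23.
In big-endian order the high byte comes first in memory.
The bytes are already most-significant first: 0xFE9BC2A5E5A13723.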